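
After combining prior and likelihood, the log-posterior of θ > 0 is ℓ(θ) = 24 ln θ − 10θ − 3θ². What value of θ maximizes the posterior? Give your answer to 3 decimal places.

ℓ'(θ) = 24/θ − 10 − 6θ. Setting this to zero and multiplying by θ: 6θ² + 10θ − 24 = 0.
θ = (−10 + √(10² + 4·6·24)) / (2·6) = (−10 + √676) / 12 = (−10 + 26)/12 = 4/3.
ℓ''(θ) = −24/θ² − 6 < 0, confirming a maximum.

θ̂_MAP = 1.333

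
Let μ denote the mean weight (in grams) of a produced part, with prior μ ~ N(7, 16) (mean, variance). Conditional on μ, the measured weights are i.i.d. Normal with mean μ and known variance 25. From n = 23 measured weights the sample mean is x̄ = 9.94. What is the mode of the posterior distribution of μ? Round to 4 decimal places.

n = 23, x̄ = 9.94.
For a Normal prior and Normal likelihood with known variance, the posterior is Normal; its mode equals its mean, the precision-weighted average.
Prior precision 1/σ₀² = 1/16 = 0.0625; data precision n/σ² = 23/25 = 0.92.
μ̂ = (0.0625·7 + 0.92·9.94) / (0.0625 + 0.92) = 9.5823/0.9825 = 31941/3275 ≈ 9.7530.

μ̂_MAP = 9.7530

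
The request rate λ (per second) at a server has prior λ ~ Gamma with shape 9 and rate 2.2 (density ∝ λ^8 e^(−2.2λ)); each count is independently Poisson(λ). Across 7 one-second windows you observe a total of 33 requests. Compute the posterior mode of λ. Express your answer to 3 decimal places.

Σxᵢ = 33, n = 7.
Posterior ∝ λ^8e^(−2.2λ) · λ^33e^(−7λ) = λ^41e^(−9.2λ), i.e. Gamma(shape=42, rate=9.2).
The mode of a Gamma(a, b) with a ≥ 1 (shape–rate) is (a−1)/b = 41/9.2 ≈ 4.457.

λ̂_MAP = 4.457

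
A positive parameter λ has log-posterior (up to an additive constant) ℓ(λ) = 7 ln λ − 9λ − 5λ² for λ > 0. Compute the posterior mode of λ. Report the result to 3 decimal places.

λ̂_MAP = 0.500

ℓ'(λ) = 7/λ − 9 − 10λ. Setting this to zero and multiplying by λ: 10λ² + 9λ − 7 = 0.
λ = (−9 + √(9² + 4·10·7)) / (2·10) = (−9 + √361) / 20 = (−9 + 19)/20 = 1/2.
ℓ''(λ) = −7/λ² − 10 < 0, confirming a maximum.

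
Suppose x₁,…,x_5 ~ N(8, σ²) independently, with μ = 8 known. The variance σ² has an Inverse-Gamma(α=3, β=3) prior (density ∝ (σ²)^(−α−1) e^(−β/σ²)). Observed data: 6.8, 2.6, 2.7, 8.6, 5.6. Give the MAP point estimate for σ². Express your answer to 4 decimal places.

Sum of squared deviations about the known mean: SS = (6.8−8)² + (2.6−8)² + (2.7−8)² + (8.6−8)² + (5.6−8)² = 64.81.
The Normal likelihood contributes (σ²)^(−n/2) exp(−SS/(2σ²)), so the posterior is Inverse-Gamma(α + n/2, β + SS/2) = Inverse-Gamma(5.5, 35.405).
The mode of Inverse-Gamma(a, b) is b/(a+1) = 35.405/6.5 ≈ 5.4469.

σ̂²_MAP = 5.4469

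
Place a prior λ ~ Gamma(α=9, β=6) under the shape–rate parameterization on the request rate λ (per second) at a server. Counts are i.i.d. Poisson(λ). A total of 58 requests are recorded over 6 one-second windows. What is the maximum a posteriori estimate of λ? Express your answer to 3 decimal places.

λ̂_MAP = 5.500

Σxᵢ = 58, n = 6.
Posterior ∝ λ^8e^(−6λ) · λ^58e^(−6λ) = λ^66e^(−12λ), i.e. Gamma(shape=67, rate=12).
The mode of a Gamma(a, b) with a ≥ 1 (shape–rate) is (a−1)/b = 66/12 ≈ 5.500.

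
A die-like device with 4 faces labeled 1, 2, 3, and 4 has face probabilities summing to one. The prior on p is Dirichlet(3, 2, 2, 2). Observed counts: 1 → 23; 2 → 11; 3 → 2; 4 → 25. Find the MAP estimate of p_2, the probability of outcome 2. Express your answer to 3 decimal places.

MAP estimate: 0.182

The posterior is Dirichlet(αᵢ + nᵢ) = Dirichlet(26, 13, 4, 27).
For a Dirichlet(a₁,…,a_K) with all aᵢ > 1, the mode has j-th component (aⱼ − 1)/(Σaᵢ − K).
Here Σaᵢ = 70 and K = 4, so p_2 = (13 − 1)/(70 − 4) = 12/66 ≈ 0.182.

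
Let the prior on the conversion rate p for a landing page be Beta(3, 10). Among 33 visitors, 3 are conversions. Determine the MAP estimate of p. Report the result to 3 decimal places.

p̂_MAP = 0.114

Prior: Beta(3, 10).
Data: 3 successes in 33 trials. The binomial likelihood contributes p^3(1−p)^30, so the posterior is Beta(3+3, 10+30) = Beta(6, 40).
For Beta(a, b) with a, b > 1 the mode is (a−1)/(a+b−2) = 5/44 ≈ 0.114.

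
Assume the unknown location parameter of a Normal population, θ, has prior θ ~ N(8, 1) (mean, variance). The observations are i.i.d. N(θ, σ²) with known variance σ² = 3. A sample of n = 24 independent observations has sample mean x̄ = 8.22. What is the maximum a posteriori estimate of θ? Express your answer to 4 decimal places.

n = 24, x̄ = 8.22.
For a Normal prior and Normal likelihood with known variance, the posterior is Normal; its mode equals its mean, the precision-weighted average.
Prior precision 1/σ₀² = 1/1 = 1; data precision n/σ² = 24/3 = 8.
θ̂ = (1·8 + 8·8.22) / (1 + 8) = 73.76/9 = 1844/225 ≈ 8.1956.

θ̂_MAP = 8.1956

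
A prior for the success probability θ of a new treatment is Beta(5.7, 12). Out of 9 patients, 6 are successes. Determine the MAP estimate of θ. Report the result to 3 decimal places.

θ̂_MAP = 0.433

Prior: Beta(5.7, 12).
Data: 6 successes in 9 trials. The binomial likelihood contributes θ^6(1−θ)^3, so the posterior is Beta(5.7+6, 12+3) = Beta(11.7, 15).
For Beta(a, b) with a, b > 1 the mode is (a−1)/(a+b−2) = 10.7/24.7 ≈ 0.433.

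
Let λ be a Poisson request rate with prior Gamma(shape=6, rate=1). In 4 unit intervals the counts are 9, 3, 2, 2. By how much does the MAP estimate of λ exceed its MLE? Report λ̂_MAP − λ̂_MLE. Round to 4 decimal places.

Σxᵢ = 16. Posterior is Gamma(22, 5); MAP = (22−1)/5 = 21/5 ≈ 4.20000.
MLE = x̄ = 16/4 ≈ 4.00000.
Difference = 21/5 − 16/4 = 1/5 ≈ 0.2000.

MAP − MLE = 0.2000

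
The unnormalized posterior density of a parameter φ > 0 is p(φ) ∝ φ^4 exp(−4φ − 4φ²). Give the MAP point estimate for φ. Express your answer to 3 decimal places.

ℓ'(φ) = 4/φ − 4 − 8φ. Setting this to zero and multiplying by φ: 8φ² + 4φ − 4 = 0.
φ = (−4 + √(4² + 4·8·4)) / (2·8) = (−4 + √144) / 16 = (−4 + 12)/16 = 1/2.
ℓ''(φ) = −4/φ² − 8 < 0, confirming a maximum.

φ̂_MAP = 0.500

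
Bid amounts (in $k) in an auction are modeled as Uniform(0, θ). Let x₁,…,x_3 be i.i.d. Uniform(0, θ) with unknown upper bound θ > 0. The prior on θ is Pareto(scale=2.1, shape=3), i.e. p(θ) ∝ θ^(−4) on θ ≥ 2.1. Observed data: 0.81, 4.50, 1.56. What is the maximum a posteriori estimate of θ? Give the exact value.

θ̂_MAP = 4.50

The Uniform(0, θ) likelihood is θ^(−n) for θ ≥ max(xᵢ), zero otherwise. Here max(xᵢ) = 4.50.
Posterior ∝ θ^(−4) · θ^(−3) = θ^(−7) on θ ≥ max(2.1, 4.50) = 4.50.
This density is strictly decreasing in θ, so the posterior mode lies at the lower boundary of the support.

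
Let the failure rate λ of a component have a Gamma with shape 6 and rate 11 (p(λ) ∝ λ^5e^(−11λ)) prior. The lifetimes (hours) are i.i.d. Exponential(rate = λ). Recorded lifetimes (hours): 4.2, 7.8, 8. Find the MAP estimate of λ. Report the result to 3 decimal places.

The Exponential(rate=λ) likelihood is ∝ λ^n e^(−λΣtᵢ). Here n = 3 and Σtᵢ = 4.2 + 7.8 + 8 = 20.
Posterior ∝ λ^5e^(−11λ) · λ^3e^(−20λ) = λ^8e^(−31λ), i.e. Gamma(9, 31).
Mode = (a−1)/b = 8/31 ≈ 0.258.

λ̂_MAP = 0.258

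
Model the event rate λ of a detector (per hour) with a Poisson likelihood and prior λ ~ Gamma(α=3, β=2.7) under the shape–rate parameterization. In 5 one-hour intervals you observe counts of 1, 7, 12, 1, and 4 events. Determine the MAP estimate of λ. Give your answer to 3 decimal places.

λ̂_MAP = 3.506

Σxᵢ = 1+7+12+1+4 = 25, with n = 5.
Posterior ∝ λ^2e^(−2.7λ) · λ^25e^(−5λ) = λ^27e^(−7.7λ), i.e. Gamma(shape=28, rate=7.7).
The mode of a Gamma(a, b) with a ≥ 1 (shape–rate) is (a−1)/b = 27/7.7 ≈ 3.506.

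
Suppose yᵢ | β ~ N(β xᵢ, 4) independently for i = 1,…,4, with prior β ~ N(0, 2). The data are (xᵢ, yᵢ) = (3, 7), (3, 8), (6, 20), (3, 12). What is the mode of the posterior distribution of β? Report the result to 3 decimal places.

β̂_MAP = 3.092

log p(β | y) = −Σ(yᵢ − βxᵢ)²/(2·4) − β²/(2·2) + const.
Setting the derivative to zero: Σxᵢ(yᵢ − βxᵢ)/4 − β/2 = 0, so β = Σxᵢyᵢ / (Σxᵢ² + σ²/τ²).
Σxᵢyᵢ = 3·7 + 3·8 + 6·20 + 3·12 = 201; Σxᵢ² = 63; σ²/τ² = 2.
β̂_MAP = 201 / (63 + 2) = 201/65 ≈ 3.092.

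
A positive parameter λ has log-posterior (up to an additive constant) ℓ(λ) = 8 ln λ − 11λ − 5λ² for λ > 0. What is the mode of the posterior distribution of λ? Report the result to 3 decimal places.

ℓ'(λ) = 8/λ − 11 − 10λ. Setting this to zero and multiplying by λ: 10λ² + 11λ − 8 = 0.
λ = (−11 + √(11² + 4·10·8)) / (2·10) = (−11 + √441) / 20 = (−11 + 21)/20 = 1/2.
ℓ''(λ) = −8/λ² − 10 < 0, confirming a maximum.

λ̂_MAP = 0.500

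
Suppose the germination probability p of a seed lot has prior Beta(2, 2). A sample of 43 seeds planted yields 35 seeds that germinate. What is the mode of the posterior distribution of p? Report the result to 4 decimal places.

p̂_MAP = 0.8000

Prior: Beta(2, 2).
Data: 35 successes in 43 trials. The binomial likelihood contributes p^35(1−p)^8, so the posterior is Beta(2+35, 2+8) = Beta(37, 10).
For Beta(a, b) with a, b > 1 the mode is (a−1)/(a+b−2) = 36/45 ≈ 0.8000.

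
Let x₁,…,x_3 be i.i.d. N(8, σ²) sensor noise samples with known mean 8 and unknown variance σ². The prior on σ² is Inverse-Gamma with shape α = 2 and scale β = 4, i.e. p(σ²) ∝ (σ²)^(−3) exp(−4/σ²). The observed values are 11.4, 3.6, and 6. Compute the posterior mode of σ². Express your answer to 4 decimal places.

σ̂²_MAP = 4.7689

Sum of squared deviations about the known mean: SS = (11.4−8)² + (3.6−8)² + (6−8)² = 34.92.
The Normal likelihood contributes (σ²)^(−n/2) exp(−SS/(2σ²)), so the posterior is Inverse-Gamma(α + n/2, β + SS/2) = Inverse-Gamma(3.5, 21.46).
The mode of Inverse-Gamma(a, b) is b/(a+1) = 21.46/4.5 ≈ 4.7689.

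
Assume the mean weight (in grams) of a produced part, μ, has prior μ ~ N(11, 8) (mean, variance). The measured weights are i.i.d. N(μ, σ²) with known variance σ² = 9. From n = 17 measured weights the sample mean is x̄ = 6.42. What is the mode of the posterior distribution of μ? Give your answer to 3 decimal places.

n = 17, x̄ = 6.42.
For a Normal prior and Normal likelihood with known variance, the posterior is Normal; its mode equals its mean, the precision-weighted average.
Prior precision 1/σ₀² = 1/8 = 0.125; data precision n/σ² = 17/9.
μ̂ = (0.125·11 + (17/9)·6.42) / (0.125 + 17/9) = (8101/600)/(145/72) = 24303/3625 ≈ 6.704.

μ̂_MAP = 6.704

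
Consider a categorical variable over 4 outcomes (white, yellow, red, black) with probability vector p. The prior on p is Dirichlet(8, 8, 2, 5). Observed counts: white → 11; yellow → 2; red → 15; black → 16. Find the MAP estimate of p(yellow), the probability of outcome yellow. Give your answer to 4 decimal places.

The posterior is Dirichlet(αᵢ + nᵢ) = Dirichlet(19, 10, 17, 21).
For a Dirichlet(a₁,…,a_K) with all aᵢ > 1, the mode has j-th component (aⱼ − 1)/(Σaᵢ − K).
Here Σaᵢ = 67 and K = 4, so p(yellow) = (10 − 1)/(67 − 4) = 9/63 ≈ 0.1429.

MAP estimate of p(yellow) = 0.1429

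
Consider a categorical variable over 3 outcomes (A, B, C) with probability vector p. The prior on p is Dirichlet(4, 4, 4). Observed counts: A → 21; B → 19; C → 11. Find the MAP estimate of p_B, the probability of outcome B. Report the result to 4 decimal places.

MAP estimate of p_B = 0.3667

The posterior is Dirichlet(αᵢ + nᵢ) = Dirichlet(25, 23, 15).
For a Dirichlet(a₁,…,a_K) with all aᵢ > 1, the mode has j-th component (aⱼ − 1)/(Σaᵢ − K).
Here Σaᵢ = 63 and K = 3, so p_B = (23 − 1)/(63 − 3) = 22/60 ≈ 0.3667.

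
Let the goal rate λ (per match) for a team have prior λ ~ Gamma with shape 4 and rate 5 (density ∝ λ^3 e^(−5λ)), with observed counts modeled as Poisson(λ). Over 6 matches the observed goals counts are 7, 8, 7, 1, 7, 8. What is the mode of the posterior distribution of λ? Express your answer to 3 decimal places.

λ̂_MAP = 3.727

Σxᵢ = 7+8+7+1+7+8 = 38, with n = 6.
Posterior ∝ λ^3e^(−5λ) · λ^38e^(−6λ) = λ^41e^(−11λ), i.e. Gamma(shape=42, rate=11).
The mode of a Gamma(a, b) with a ≥ 1 (shape–rate) is (a−1)/b = 41/11 ≈ 3.727.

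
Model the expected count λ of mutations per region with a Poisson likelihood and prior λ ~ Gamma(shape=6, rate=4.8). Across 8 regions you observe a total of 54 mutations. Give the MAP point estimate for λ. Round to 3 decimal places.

Σxᵢ = 54, n = 8.
Posterior ∝ λ^5e^(−4.8λ) · λ^54e^(−8λ) = λ^59e^(−12.8λ), i.e. Gamma(shape=60, rate=12.8).
The mode of a Gamma(a, b) with a ≥ 1 (shape–rate) is (a−1)/b = 59/12.8 ≈ 4.609.

λ̂_MAP = 4.609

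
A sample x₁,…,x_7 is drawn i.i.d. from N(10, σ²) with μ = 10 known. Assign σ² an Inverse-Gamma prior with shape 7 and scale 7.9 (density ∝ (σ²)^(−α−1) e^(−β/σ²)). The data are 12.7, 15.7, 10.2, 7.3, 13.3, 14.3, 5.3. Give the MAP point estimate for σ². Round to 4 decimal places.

σ̂²_MAP = 4.9730

Sum of squared deviations about the known mean: SS = (12.7−10)² + (15.7−10)² + (10.2−10)² + (7.3−10)² + (13.3−10)² + (14.3−10)² + (5.3−10)² = 98.58.
The Normal likelihood contributes (σ²)^(−n/2) exp(−SS/(2σ²)), so the posterior is Inverse-Gamma(α + n/2, β + SS/2) = Inverse-Gamma(10.5, 57.19).
The mode of Inverse-Gamma(a, b) is b/(a+1) = 57.19/11.5 ≈ 4.9730.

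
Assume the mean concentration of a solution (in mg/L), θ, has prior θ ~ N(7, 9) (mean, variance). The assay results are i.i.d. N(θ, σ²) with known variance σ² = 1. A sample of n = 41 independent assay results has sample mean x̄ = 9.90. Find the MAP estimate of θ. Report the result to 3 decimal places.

n = 41, x̄ = 9.90.
For a Normal prior and Normal likelihood with known variance, the posterior is Normal; its mode equals its mean, the precision-weighted average.
Prior precision 1/σ₀² = 1/9; data precision n/σ² = 41/1 = 41.
θ̂ = ((1/9)·7 + 41·9.9) / (1/9 + 41) = (36601/90)/(370/9) = 36601/3700 ≈ 9.892.

θ̂_MAP = 9.892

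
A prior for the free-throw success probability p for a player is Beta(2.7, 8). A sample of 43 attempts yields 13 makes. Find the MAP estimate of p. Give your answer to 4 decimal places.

Prior: Beta(2.7, 8).
Data: 13 successes in 43 trials. The binomial likelihood contributes p^13(1−p)^30, so the posterior is Beta(2.7+13, 8+30) = Beta(15.7, 38).
For Beta(a, b) with a, b > 1 the mode is (a−1)/(a+b−2) = 14.7/51.7 ≈ 0.2843.

p̂_MAP = 0.2843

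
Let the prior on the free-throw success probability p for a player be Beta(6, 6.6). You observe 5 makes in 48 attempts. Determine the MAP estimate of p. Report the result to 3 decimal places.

p̂_MAP = 0.171

Prior: Beta(6, 6.6).
Data: 5 successes in 48 trials. The binomial likelihood contributes p^5(1−p)^43, so the posterior is Beta(6+5, 6.6+43) = Beta(11, 49.6).
For Beta(a, b) with a, b > 1 the mode is (a−1)/(a+b−2) = 10/58.6 ≈ 0.171.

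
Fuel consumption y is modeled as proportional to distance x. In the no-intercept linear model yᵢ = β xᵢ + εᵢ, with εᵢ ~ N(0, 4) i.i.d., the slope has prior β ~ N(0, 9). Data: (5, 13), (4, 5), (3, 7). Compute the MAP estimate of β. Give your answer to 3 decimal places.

β̂_MAP = 2.101

log p(β | y) = −Σ(yᵢ − βxᵢ)²/(2·4) − β²/(2·9) + const.
Setting the derivative to zero: Σxᵢ(yᵢ − βxᵢ)/4 − β/9 = 0, so β = Σxᵢyᵢ / (Σxᵢ² + σ²/τ²).
Σxᵢyᵢ = 5·13 + 4·5 + 3·7 = 106; Σxᵢ² = 50; σ²/τ² = 4/9.
β̂_MAP = 106 / (50 + 4/9) = 106/(454/9) = 477/227 ≈ 2.101.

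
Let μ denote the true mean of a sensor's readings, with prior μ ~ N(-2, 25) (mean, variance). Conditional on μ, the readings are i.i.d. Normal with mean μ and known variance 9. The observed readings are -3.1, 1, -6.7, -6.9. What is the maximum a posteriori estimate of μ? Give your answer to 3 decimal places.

μ̂_MAP = -3.766

n = 4; x̄ = ((-3.1) + 1 + (-6.7) + (-6.9))/4 = -15.7/4 = -3.925.
For a Normal prior and Normal likelihood with known variance, the posterior is Normal; its mode equals its mean, the precision-weighted average.
Prior precision 1/σ₀² = 1/25 = 0.04; data precision n/σ² = 4/9.
μ̂ = (0.04·(-2) + (4/9)·(-3.925)) / (0.04 + 4/9) = (-821/450)/(109/225) = -821/218 ≈ -3.766.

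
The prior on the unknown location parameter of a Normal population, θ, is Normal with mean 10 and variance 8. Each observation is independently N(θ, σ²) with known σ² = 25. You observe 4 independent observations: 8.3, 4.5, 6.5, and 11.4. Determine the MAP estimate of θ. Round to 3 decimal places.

n = 4; x̄ = (8.3 + 4.5 + 6.5 + 11.4)/4 = 30.7/4 = 7.675.
For a Normal prior and Normal likelihood with known variance, the posterior is Normal; its mode equals its mean, the precision-weighted average.
Prior precision 1/σ₀² = 1/8 = 0.125; data precision n/σ² = 4/25 = 0.16.
θ̂ = (0.125·10 + 0.16·7.675) / (0.125 + 0.16) = 2.478/0.285 = 826/95 ≈ 8.695.

θ̂_MAP = 8.695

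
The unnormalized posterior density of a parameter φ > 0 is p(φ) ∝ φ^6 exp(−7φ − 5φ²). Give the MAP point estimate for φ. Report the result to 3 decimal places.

φ̂_MAP = 0.500

ℓ'(φ) = 6/φ − 7 − 10φ. Setting this to zero and multiplying by φ: 10φ² + 7φ − 6 = 0.
φ = (−7 + √(7² + 4·10·6)) / (2·10) = (−7 + √289) / 20 = (−7 + 17)/20 = 1/2.
ℓ''(φ) = −6/φ² − 10 < 0, confirming a maximum.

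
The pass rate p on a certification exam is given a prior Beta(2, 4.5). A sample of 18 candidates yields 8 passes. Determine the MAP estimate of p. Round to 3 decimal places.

p̂_MAP = 0.400

Prior: Beta(2, 4.5).
Data: 8 successes in 18 trials. The binomial likelihood contributes p^8(1−p)^10, so the posterior is Beta(2+8, 4.5+10) = Beta(10, 14.5).
For Beta(a, b) with a, b > 1 the mode is (a−1)/(a+b−2) = 9/22.5 ≈ 0.400.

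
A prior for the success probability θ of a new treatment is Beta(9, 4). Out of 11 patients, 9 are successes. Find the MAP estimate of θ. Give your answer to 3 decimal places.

θ̂_MAP = 0.773

Prior: Beta(9, 4).
Data: 9 successes in 11 trials. The binomial likelihood contributes θ^9(1−θ)^2, so the posterior is Beta(9+9, 4+2) = Beta(18, 6).
For Beta(a, b) with a, b > 1 the mode is (a−1)/(a+b−2) = 17/22 ≈ 0.773.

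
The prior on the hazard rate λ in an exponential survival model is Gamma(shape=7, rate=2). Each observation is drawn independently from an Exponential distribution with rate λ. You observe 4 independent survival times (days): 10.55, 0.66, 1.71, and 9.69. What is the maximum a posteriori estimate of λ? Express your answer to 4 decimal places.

The Exponential(rate=λ) likelihood is ∝ λ^n e^(−λΣtᵢ). Here n = 4 and Σtᵢ = 10.55 + 0.66 + 1.71 + 9.69 = 22.61.
Posterior ∝ λ^6e^(−2λ) · λ^4e^(−22.61λ) = λ^10e^(−24.61λ), i.e. Gamma(11, 24.61).
Mode = (a−1)/b = 10/24.61 ≈ 0.4063.

λ̂_MAP = 0.4063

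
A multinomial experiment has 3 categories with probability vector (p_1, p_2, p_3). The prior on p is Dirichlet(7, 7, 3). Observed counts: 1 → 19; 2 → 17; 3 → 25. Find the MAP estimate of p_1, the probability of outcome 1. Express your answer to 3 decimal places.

The posterior is Dirichlet(αᵢ + nᵢ) = Dirichlet(26, 24, 28).
For a Dirichlet(a₁,…,a_K) with all aᵢ > 1, the mode has j-th component (aⱼ − 1)/(Σaᵢ − K).
Here Σaᵢ = 78 and K = 3, so p_1 = (26 − 1)/(78 − 3) = 25/75 ≈ 0.333.

MAP estimate: 0.333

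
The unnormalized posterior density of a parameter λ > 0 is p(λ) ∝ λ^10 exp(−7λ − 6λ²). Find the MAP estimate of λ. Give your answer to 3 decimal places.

λ̂_MAP = 0.667

ℓ'(λ) = 10/λ − 7 − 12λ. Setting this to zero and multiplying by λ: 12λ² + 7λ − 10 = 0.
λ = (−7 + √(7² + 4·12·10)) / (2·12) = (−7 + √529) / 24 = (−7 + 23)/24 = 2/3.
ℓ''(λ) = −10/λ² − 12 < 0, confirming a maximum.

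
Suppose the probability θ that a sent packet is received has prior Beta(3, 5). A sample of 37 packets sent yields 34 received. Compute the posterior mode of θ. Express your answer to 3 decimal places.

Prior: Beta(3, 5).
Data: 34 successes in 37 trials. The binomial likelihood contributes θ^34(1−θ)^3, so the posterior is Beta(3+34, 5+3) = Beta(37, 8).
For Beta(a, b) with a, b > 1 the mode is (a−1)/(a+b−2) = 36/43 ≈ 0.837.

θ̂_MAP = 0.837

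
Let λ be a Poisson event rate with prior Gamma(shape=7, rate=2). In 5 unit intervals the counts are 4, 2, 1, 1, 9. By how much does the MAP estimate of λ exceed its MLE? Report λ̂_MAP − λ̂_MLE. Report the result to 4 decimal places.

MAP − MLE = -0.1143

Σxᵢ = 17. Posterior is Gamma(24, 7); MAP = (24−1)/7 = 23/7 ≈ 3.28571.
MLE = x̄ = 17/5 ≈ 3.40000.
Difference = 23/7 − 17/5 = -4/35 ≈ -0.1143.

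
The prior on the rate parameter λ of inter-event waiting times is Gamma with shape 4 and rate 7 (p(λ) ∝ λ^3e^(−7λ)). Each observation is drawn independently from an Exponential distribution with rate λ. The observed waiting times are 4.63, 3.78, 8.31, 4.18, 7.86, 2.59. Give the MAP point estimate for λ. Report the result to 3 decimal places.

The Exponential(rate=λ) likelihood is ∝ λ^n e^(−λΣtᵢ). Here n = 6 and Σtᵢ = 4.63 + 3.78 + 8.31 + 4.18 + 7.86 + 2.59 = 31.35.
Posterior ∝ λ^3e^(−7λ) · λ^6e^(−31.35λ) = λ^9e^(−38.35λ), i.e. Gamma(10, 38.35).
Mode = (a−1)/b = 9/38.35 ≈ 0.235.

λ̂_MAP = 0.235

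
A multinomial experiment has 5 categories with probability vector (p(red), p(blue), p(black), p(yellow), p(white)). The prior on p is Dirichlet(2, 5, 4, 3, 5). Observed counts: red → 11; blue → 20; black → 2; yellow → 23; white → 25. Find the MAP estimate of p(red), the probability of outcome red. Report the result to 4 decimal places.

MAP estimate of p(red) = 0.1263

The posterior is Dirichlet(αᵢ + nᵢ) = Dirichlet(13, 25, 6, 26, 30).
For a Dirichlet(a₁,…,a_K) with all aᵢ > 1, the mode has j-th component (aⱼ − 1)/(Σaᵢ − K).
Here Σaᵢ = 100 and K = 5, so p(red) = (13 − 1)/(100 − 5) = 12/95 ≈ 0.1263.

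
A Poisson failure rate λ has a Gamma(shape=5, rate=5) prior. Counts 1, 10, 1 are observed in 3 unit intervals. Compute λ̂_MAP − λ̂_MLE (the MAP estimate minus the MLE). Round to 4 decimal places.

Σxᵢ = 12. Posterior is Gamma(17, 8); MAP = (17−1)/8 = 16/8 ≈ 2.00000.
MLE = x̄ = 12/3 ≈ 4.00000.
Difference = 16/8 − 12/3 = -2 ≈ -2.0000.

MAP − MLE = -2.0000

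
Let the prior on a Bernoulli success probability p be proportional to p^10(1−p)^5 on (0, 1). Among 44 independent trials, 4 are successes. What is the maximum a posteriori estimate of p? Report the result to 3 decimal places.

p̂_MAP = 0.237

The prior density ∝ p^10(1−p)^5 is the kernel of Beta(11, 6).
Data: 4 successes in 44 trials. The binomial likelihood contributes p^4(1−p)^40, so the posterior is Beta(11+4, 6+40) = Beta(15, 46).
For Beta(a, b) with a, b > 1 the mode is (a−1)/(a+b−2) = 14/59 ≈ 0.237.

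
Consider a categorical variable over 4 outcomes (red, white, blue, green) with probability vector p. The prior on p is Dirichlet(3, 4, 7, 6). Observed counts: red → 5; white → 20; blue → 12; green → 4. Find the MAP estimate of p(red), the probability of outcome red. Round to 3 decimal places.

MAP estimate of p(red) = 0.123

The posterior is Dirichlet(αᵢ + nᵢ) = Dirichlet(8, 24, 19, 10).
For a Dirichlet(a₁,…,a_K) with all aᵢ > 1, the mode has j-th component (aⱼ − 1)/(Σaᵢ − K).
Here Σaᵢ = 61 and K = 4, so p(red) = (8 − 1)/(61 − 4) = 7/57 ≈ 0.123.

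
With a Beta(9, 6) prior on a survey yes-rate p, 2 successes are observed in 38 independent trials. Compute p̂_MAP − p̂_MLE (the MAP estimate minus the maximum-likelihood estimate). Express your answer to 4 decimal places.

MAP − MLE = 0.1434

Posterior is Beta(11, 42); MAP = (11−1)/(53−2) = 10/51 ≈ 0.19608.
MLE ignores the prior: p̂_MLE = k/n = 2/38 ≈ 0.05263.
Difference = 10/51 − 2/38 = 139/969 ≈ 0.1434.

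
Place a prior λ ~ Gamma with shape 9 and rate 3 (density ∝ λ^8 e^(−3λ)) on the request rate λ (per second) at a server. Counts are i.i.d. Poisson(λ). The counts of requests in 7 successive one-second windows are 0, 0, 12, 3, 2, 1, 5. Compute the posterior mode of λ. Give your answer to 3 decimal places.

Σxᵢ = 0+0+12+3+2+1+5 = 23, with n = 7.
Posterior ∝ λ^8e^(−3λ) · λ^23e^(−7λ) = λ^31e^(−10λ), i.e. Gamma(shape=32, rate=10).
The mode of a Gamma(a, b) with a ≥ 1 (shape–rate) is (a−1)/b = 31/10 ≈ 3.100.

λ̂_MAP = 3.100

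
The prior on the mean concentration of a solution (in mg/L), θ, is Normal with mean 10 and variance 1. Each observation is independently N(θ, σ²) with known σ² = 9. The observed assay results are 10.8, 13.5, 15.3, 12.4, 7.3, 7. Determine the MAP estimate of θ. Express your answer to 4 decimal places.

n = 6; x̄ = (10.8 + 13.5 + 15.3 + 12.4 + 7.3 + 7)/6 = 66.3/6 = 11.05.
For a Normal prior and Normal likelihood with known variance, the posterior is Normal; its mode equals its mean, the precision-weighted average.
Prior precision 1/σ₀² = 1/1 = 1; data precision n/σ² = 6/9 = 2/3.
θ̂ = (1·10 + (2/3)·11.05) / (1 + 2/3) = (521/30)/(5/3) = 10.4200.

θ̂_MAP = 10.4200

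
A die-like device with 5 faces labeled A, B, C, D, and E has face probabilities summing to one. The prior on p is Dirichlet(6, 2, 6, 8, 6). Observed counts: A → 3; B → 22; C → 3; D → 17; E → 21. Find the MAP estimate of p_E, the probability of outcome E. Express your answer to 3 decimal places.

MAP estimate of p_E = 0.292

The posterior is Dirichlet(αᵢ + nᵢ) = Dirichlet(9, 24, 9, 25, 27).
For a Dirichlet(a₁,…,a_K) with all aᵢ > 1, the mode has j-th component (aⱼ − 1)/(Σaᵢ − K).
Here Σaᵢ = 94 and K = 5, so p_E = (27 − 1)/(94 − 5) = 26/89 ≈ 0.292.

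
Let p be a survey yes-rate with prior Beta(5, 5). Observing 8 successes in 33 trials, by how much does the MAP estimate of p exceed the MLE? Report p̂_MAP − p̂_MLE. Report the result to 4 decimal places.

MAP − MLE = 0.0503

Posterior is Beta(13, 30); MAP = (13−1)/(43−2) = 12/41 ≈ 0.29268.
MLE ignores the prior: p̂_MLE = k/n = 8/33 ≈ 0.24242.
Difference = 12/41 − 8/33 = 68/1353 ≈ 0.0503.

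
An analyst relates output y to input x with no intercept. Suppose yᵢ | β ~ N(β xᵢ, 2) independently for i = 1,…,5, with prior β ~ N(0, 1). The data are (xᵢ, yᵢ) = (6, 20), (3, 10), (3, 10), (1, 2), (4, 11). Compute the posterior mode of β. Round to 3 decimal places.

β̂_MAP = 3.096

log p(β | y) = −Σ(yᵢ − βxᵢ)²/(2·2) − β²/(2·1) + const.
Setting the derivative to zero: Σxᵢ(yᵢ − βxᵢ)/2 − β/1 = 0, so β = Σxᵢyᵢ / (Σxᵢ² + σ²/τ²).
Σxᵢyᵢ = 6·20 + 3·10 + 3·10 + 1·2 + 4·11 = 226; Σxᵢ² = 71; σ²/τ² = 2.
β̂_MAP = 226 / (71 + 2) = 226/73 ≈ 3.096.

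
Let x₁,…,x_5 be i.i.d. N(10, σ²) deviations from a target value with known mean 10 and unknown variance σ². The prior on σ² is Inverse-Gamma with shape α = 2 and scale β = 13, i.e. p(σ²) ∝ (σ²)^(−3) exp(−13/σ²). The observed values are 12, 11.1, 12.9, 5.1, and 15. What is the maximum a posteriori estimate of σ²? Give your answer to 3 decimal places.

σ̂²_MAP = 8.057

Sum of squared deviations about the known mean: SS = (12−10)² + (11.1−10)² + (12.9−10)² + (5.1−10)² + (15−10)² = 62.63.
The Normal likelihood contributes (σ²)^(−n/2) exp(−SS/(2σ²)), so the posterior is Inverse-Gamma(α + n/2, β + SS/2) = Inverse-Gamma(4.5, 44.315).
The mode of Inverse-Gamma(a, b) is b/(a+1) = 44.315/5.5 ≈ 8.057.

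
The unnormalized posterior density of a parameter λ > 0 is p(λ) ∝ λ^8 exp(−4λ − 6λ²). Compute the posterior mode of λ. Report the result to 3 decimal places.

λ̂_MAP = 0.667

ℓ'(λ) = 8/λ − 4 − 12λ. Setting this to zero and multiplying by λ: 12λ² + 4λ − 8 = 0.
λ = (−4 + √(4² + 4·12·8)) / (2·12) = (−4 + √400) / 24 = (−4 + 20)/24 = 2/3.
ℓ''(λ) = −8/λ² − 12 < 0, confirming a maximum.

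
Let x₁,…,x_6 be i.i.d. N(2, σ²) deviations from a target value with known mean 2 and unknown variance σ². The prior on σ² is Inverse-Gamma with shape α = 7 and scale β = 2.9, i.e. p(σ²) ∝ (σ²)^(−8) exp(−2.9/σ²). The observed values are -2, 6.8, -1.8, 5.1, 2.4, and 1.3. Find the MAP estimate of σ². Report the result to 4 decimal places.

σ̂²_MAP = 3.1609

Sum of squared deviations about the known mean: SS = (-2−2)² + (6.8−2)² + (-1.8−2)² + (5.1−2)² + (2.4−2)² + (1.3−2)² = 63.74.
The Normal likelihood contributes (σ²)^(−n/2) exp(−SS/(2σ²)), so the posterior is Inverse-Gamma(α + n/2, β + SS/2) = Inverse-Gamma(10, 34.77).
The mode of Inverse-Gamma(a, b) is b/(a+1) = 34.77/11 ≈ 3.1609.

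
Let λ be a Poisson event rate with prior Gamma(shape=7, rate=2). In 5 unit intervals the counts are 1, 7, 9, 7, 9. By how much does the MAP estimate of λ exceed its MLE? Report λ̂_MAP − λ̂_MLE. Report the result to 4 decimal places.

MAP − MLE = -1.0286

Σxᵢ = 33. Posterior is Gamma(40, 7); MAP = (40−1)/7 = 39/7 ≈ 5.57143.
MLE = x̄ = 33/5 ≈ 6.60000.
Difference = 39/7 − 33/5 = -36/35 ≈ -1.0286.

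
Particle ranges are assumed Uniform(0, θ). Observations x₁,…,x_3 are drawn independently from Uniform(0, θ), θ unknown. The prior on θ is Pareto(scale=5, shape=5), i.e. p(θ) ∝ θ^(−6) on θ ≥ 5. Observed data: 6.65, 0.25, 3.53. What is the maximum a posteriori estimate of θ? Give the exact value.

θ̂_MAP = 6.65

The Uniform(0, θ) likelihood is θ^(−n) for θ ≥ max(xᵢ), zero otherwise. Here max(xᵢ) = 6.65.
Posterior ∝ θ^(−6) · θ^(−3) = θ^(−9) on θ ≥ max(5, 6.65) = 6.65.
This density is strictly decreasing in θ, so the posterior mode lies at the lower boundary of the support.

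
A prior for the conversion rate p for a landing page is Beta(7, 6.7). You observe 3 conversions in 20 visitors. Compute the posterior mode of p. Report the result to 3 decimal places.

Prior: Beta(7, 6.7).
Data: 3 successes in 20 trials. The binomial likelihood contributes p^3(1−p)^17, so the posterior is Beta(7+3, 6.7+17) = Beta(10, 23.7).
For Beta(a, b) with a, b > 1 the mode is (a−1)/(a+b−2) = 9/31.7 ≈ 0.284.

p̂_MAP = 0.284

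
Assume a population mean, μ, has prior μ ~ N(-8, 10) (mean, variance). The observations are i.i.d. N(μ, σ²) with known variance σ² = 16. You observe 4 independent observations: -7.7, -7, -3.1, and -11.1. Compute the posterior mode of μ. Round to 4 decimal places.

μ̂_MAP = -7.4464

n = 4; x̄ = ((-7.7) + (-7) + (-3.1) + (-11.1))/4 = -28.9/4 = -7.225.
For a Normal prior and Normal likelihood with known variance, the posterior is Normal; its mode equals its mean, the precision-weighted average.
Prior precision 1/σ₀² = 1/10 = 0.1; data precision n/σ² = 4/16 = 0.25.
μ̂ = (0.1·(-8) + 0.25·(-7.225)) / (0.1 + 0.25) = (-2.60625)/0.35 = -417/56 ≈ -7.4464.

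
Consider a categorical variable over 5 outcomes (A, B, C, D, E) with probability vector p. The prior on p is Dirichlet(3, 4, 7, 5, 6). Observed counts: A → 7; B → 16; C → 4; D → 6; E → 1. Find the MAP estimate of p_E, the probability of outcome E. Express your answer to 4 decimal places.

The posterior is Dirichlet(αᵢ + nᵢ) = Dirichlet(10, 20, 11, 11, 7).
For a Dirichlet(a₁,…,a_K) with all aᵢ > 1, the mode has j-th component (aⱼ − 1)/(Σaᵢ − K).
Here Σaᵢ = 59 and K = 5, so p_E = (7 − 1)/(59 − 5) = 6/54 ≈ 0.1111.

MAP estimate of p_E = 0.1111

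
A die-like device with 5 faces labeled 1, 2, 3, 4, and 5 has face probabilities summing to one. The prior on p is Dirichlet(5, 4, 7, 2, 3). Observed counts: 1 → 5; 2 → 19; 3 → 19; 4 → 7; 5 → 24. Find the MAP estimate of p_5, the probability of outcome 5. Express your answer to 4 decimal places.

The posterior is Dirichlet(αᵢ + nᵢ) = Dirichlet(10, 23, 26, 9, 27).
For a Dirichlet(a₁,…,a_K) with all aᵢ > 1, the mode has j-th component (aⱼ − 1)/(Σaᵢ − K).
Here Σaᵢ = 95 and K = 5, so p_5 = (27 − 1)/(95 − 5) = 26/90 ≈ 0.2889.

MAP estimate: 0.2889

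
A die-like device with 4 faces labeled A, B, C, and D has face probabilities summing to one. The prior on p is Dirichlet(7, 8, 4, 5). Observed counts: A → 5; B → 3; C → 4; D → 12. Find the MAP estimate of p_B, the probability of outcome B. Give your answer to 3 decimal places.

The posterior is Dirichlet(αᵢ + nᵢ) = Dirichlet(12, 11, 8, 17).
For a Dirichlet(a₁,…,a_K) with all aᵢ > 1, the mode has j-th component (aⱼ − 1)/(Σaᵢ − K).
Here Σaᵢ = 48 and K = 4, so p_B = (11 − 1)/(48 − 4) = 10/44 ≈ 0.227.

MAP estimate of p_B = 0.227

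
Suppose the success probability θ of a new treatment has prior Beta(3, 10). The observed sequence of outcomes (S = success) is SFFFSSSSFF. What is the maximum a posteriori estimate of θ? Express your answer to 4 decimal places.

Prior: Beta(3, 10).
Data: 5 successes in 10 trials (from the sequence). The binomial likelihood contributes θ^5(1−θ)^5, so the posterior is Beta(3+5, 10+5) = Beta(8, 15).
For Beta(a, b) with a, b > 1 the mode is (a−1)/(a+b−2) = 7/21 ≈ 0.3333.

θ̂_MAP = 0.3333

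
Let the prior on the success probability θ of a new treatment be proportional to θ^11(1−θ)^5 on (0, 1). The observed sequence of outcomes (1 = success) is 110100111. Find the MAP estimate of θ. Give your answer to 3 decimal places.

The prior density ∝ θ^11(1−θ)^5 is the kernel of Beta(12, 6).
Data: 6 successes in 9 trials (from the sequence). The binomial likelihood contributes θ^6(1−θ)^3, so the posterior is Beta(12+6, 6+3) = Beta(18, 9).
For Beta(a, b) with a, b > 1 the mode is (a−1)/(a+b−2) = 17/25 ≈ 0.680.

θ̂_MAP = 0.680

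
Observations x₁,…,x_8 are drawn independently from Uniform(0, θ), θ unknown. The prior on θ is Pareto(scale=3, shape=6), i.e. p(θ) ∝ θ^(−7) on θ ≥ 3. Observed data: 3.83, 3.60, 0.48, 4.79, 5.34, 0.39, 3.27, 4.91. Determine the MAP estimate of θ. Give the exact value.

The Uniform(0, θ) likelihood is θ^(−n) for θ ≥ max(xᵢ), zero otherwise. Here max(xᵢ) = 5.34.
Posterior ∝ θ^(−7) · θ^(−8) = θ^(−15) on θ ≥ max(3, 5.34) = 5.34.
This density is strictly decreasing in θ, so the posterior mode lies at the lower boundary of the support.

θ̂_MAP = 5.34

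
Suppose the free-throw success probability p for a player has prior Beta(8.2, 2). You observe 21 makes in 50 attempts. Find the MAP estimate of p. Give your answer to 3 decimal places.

Prior: Beta(8.2, 2).
Data: 21 successes in 50 trials. The binomial likelihood contributes p^21(1−p)^29, so the posterior is Beta(8.2+21, 2+29) = Beta(29.2, 31).
For Beta(a, b) with a, b > 1 the mode is (a−1)/(a+b−2) = 28.2/58.2 ≈ 0.485.

p̂_MAP = 0.485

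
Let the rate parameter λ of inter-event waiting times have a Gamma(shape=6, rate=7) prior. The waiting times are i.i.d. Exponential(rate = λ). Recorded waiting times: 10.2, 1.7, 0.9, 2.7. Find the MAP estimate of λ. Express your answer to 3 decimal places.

The Exponential(rate=λ) likelihood is ∝ λ^n e^(−λΣtᵢ). Here n = 4 and Σtᵢ = 10.2 + 1.7 + 0.9 + 2.7 = 15.5.
Posterior ∝ λ^5e^(−7λ) · λ^4e^(−15.5λ) = λ^9e^(−22.5λ), i.e. Gamma(10, 22.5).
Mode = (a−1)/b = 9/22.5 ≈ 0.400.

λ̂_MAP = 0.400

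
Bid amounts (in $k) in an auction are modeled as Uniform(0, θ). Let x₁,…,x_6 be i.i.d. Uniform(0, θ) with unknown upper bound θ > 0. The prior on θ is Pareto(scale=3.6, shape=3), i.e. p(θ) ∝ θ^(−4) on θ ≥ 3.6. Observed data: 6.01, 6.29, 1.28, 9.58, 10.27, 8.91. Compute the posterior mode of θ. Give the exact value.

θ̂_MAP = 10.27

The Uniform(0, θ) likelihood is θ^(−n) for θ ≥ max(xᵢ), zero otherwise. Here max(xᵢ) = 10.27.
Posterior ∝ θ^(−4) · θ^(−6) = θ^(−10) on θ ≥ max(3.6, 10.27) = 10.27.
This density is strictly decreasing in θ, so the posterior mode lies at the lower boundary of the support.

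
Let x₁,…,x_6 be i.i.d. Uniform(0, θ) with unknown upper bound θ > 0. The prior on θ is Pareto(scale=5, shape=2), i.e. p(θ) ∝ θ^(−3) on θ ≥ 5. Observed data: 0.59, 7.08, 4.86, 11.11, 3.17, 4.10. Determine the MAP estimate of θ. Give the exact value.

θ̂_MAP = 11.11

The Uniform(0, θ) likelihood is θ^(−n) for θ ≥ max(xᵢ), zero otherwise. Here max(xᵢ) = 11.11.
Posterior ∝ θ^(−3) · θ^(−6) = θ^(−9) on θ ≥ max(5, 11.11) = 11.11.
This density is strictly decreasing in θ, so the posterior mode lies at the lower boundary of the support.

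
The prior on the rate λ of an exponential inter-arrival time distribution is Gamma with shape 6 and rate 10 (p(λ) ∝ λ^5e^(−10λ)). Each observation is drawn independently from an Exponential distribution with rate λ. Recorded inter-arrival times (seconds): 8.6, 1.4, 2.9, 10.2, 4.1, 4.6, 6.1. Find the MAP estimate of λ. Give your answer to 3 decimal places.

The Exponential(rate=λ) likelihood is ∝ λ^n e^(−λΣtᵢ). Here n = 7 and Σtᵢ = 8.6 + 1.4 + 2.9 + 10.2 + 4.1 + 4.6 + 6.1 = 37.9.
Posterior ∝ λ^5e^(−10λ) · λ^7e^(−37.9λ) = λ^12e^(−47.9λ), i.e. Gamma(13, 47.9).
Mode = (a−1)/b = 12/47.9 ≈ 0.251.

λ̂_MAP = 0.251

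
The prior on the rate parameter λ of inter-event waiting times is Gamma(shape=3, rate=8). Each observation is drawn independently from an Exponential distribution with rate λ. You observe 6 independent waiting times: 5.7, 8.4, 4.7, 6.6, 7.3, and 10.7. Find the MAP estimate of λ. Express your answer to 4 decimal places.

The Exponential(rate=λ) likelihood is ∝ λ^n e^(−λΣtᵢ). Here n = 6 and Σtᵢ = 5.7 + 8.4 + 4.7 + 6.6 + 7.3 + 10.7 = 43.4.
Posterior ∝ λ^2e^(−8λ) · λ^6e^(−43.4λ) = λ^8e^(−51.4λ), i.e. Gamma(9, 51.4).
Mode = (a−1)/b = 8/51.4 ≈ 0.1556.

λ̂_MAP = 0.1556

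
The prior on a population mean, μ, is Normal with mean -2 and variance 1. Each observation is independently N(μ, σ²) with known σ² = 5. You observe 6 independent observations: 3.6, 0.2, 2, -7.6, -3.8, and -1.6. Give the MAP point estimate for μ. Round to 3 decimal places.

n = 6; x̄ = (3.6 + 0.2 + 2 + (-7.6) + (-3.8) + (-1.6))/6 = -7.2/6 = -1.2.
For a Normal prior and Normal likelihood with known variance, the posterior is Normal; its mode equals its mean, the precision-weighted average.
Prior precision 1/σ₀² = 1/1 = 1; data precision n/σ² = 6/5 = 1.2.
μ̂ = (1·(-2) + 1.2·(-1.2)) / (1 + 1.2) = (-3.44)/2.2 = -86/55 ≈ -1.564.

μ̂_MAP = -1.564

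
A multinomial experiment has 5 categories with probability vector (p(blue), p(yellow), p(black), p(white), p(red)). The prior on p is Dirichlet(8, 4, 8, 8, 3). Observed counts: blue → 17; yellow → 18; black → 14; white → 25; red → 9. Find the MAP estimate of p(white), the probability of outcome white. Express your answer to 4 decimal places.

The posterior is Dirichlet(αᵢ + nᵢ) = Dirichlet(25, 22, 22, 33, 12).
For a Dirichlet(a₁,…,a_K) with all aᵢ > 1, the mode has j-th component (aⱼ − 1)/(Σaᵢ − K).
Here Σaᵢ = 114 and K = 5, so p(white) = (33 − 1)/(114 − 5) = 32/109 ≈ 0.2936.

MAP estimate of p(white) = 0.2936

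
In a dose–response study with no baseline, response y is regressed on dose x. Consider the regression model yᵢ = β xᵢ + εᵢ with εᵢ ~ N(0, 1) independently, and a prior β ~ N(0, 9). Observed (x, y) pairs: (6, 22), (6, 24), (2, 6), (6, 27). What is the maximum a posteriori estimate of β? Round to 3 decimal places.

β̂_MAP = 4.014

log p(β | y) = −Σ(yᵢ − βxᵢ)²/(2·1) − β²/(2·9) + const.
Setting the derivative to zero: Σxᵢ(yᵢ − βxᵢ)/1 − β/9 = 0, so β = Σxᵢyᵢ / (Σxᵢ² + σ²/τ²).
Σxᵢyᵢ = 6·22 + 6·24 + 2·6 + 6·27 = 450; Σxᵢ² = 112; σ²/τ² = 1/9.
β̂_MAP = 450 / (112 + 1/9) = 450/(1009/9) = 4050/1009 ≈ 4.014.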